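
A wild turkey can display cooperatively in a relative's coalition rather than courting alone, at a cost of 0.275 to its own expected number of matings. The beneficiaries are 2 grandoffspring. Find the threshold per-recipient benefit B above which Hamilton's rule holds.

0.55

r to a grandoffspring = 0.25 (two parent–offspring links: r = (1/2)^2 = 1/4).
Hamilton's rule with n recipients of equal r: n·r·B > C, so B > C/(n·r) = 0.275/(2·0.25) = 0.55.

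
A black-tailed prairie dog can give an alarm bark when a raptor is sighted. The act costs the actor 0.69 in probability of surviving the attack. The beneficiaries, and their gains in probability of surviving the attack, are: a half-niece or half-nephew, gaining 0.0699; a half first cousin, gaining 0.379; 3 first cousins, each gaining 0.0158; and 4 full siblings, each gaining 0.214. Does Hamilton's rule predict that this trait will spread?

No

Hamilton's rule: the trait is favored when the sum of r·B over every recipient exceeds the actor's cost C.
r to a half-niece or half-nephew = 1/8 (half-aunt/uncle↔niece/nephew: one path of length 3: r = (1/2)^3 = 1/8).
r to a half first cousin = 1/16 (half first cousins share one grandparent — one path of length 4: r = (1/2)^4 = 1/16).
r to a first cousin = 1/8 (first cousins share one grandparent pair — two paths of length 4: r = 2·(1/2)^4 = 1/8).
r to a full sibling = 0.5 (full sibs share both parents — two paths of length 2: r = 2·(1/2)^2 = 1/2).
Summing one r·B term per recipient: 1·0.125·0.0699 + 1·0.0625·0.379 + 3·0.125·0.0158 + 4·0.5·0.214 = 0.46635.
0.46635 < 0.69: the indirect benefit is less than the cost.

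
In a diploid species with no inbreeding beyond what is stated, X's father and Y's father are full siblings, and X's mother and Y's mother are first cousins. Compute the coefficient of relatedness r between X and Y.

0.15625

Relatedness sums over independent paths through distinct common ancestors.
X and Y are related in two ways: first cousins through their fathers (r = 1/8) and second cousins through their mothers (r = 1/32).
r = 1/8 + 1/32 = 5/32 = 0.15625.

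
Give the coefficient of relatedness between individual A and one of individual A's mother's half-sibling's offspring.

Each parent–offspring link contributes a factor of 1/2, and independent paths through distinct common ancestors add.
Half first cousins share one grandparent — one path of length 4: r = (1/2)^4 = 1/16.

0.0625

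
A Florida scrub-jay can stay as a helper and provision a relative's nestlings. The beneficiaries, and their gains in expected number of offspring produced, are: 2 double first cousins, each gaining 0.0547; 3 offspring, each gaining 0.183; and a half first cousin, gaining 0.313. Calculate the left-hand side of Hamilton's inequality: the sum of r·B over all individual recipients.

0.3214125

r to a double first cousin = 1/4 (double first cousins share both grandparent pairs — four paths of length 4: r = 4·(1/2)^4 = 1/4).
r to an offspring = 1/2 (one parent–offspring link: r = (1/2)^1 = 1/2).
r to a half first cousin = 1/16 (half first cousins share one grandparent — one path of length 4: r = (1/2)^4 = 1/16).
Summing one r·B term per recipient: 2·0.25·0.0547 + 3·0.5·0.183 + 1·0.0625·0.313 = 0.3214125.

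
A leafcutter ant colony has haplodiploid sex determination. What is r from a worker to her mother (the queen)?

One meiotic link between diploid queen and diploid daughter: r = 1/2.

0.5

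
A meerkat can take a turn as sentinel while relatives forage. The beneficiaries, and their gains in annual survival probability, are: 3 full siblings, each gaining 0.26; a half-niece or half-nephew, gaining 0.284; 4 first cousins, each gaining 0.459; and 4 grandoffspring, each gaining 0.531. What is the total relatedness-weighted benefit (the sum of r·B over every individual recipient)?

r to a full sibling = 1/2 (full sibs share both parents — two paths of length 2: r = 2·(1/2)^2 = 1/2).
r to a half-niece or half-nephew = 0.125 (half-aunt/uncle↔niece/nephew: one path of length 3: r = (1/2)^3 = 1/8).
r to a first cousin = 1/8 (first cousins share one grandparent pair — two paths of length 4: r = 2·(1/2)^4 = 1/8).
r to a grandoffspring = 1/4 (two parent–offspring links: r = (1/2)^2 = 1/4).
Summing one r·B term per recipient: 3·0.5·0.26 + 1·0.125·0.284 + 4·0.125·0.459 + 4·0.25·0.531 = 1.186.

1.186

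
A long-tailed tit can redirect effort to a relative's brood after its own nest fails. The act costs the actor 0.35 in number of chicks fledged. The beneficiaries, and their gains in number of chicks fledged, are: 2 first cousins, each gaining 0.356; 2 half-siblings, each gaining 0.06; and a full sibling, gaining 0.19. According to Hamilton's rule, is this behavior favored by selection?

Hamilton's rule: the trait is favored when the sum of r·B over every recipient exceeds the actor's cost C.
r to a first cousin = 1/8 (first cousins share one grandparent pair — two paths of length 4: r = 2·(1/2)^4 = 1/8).
r to a half-sibling = 0.25 (half-sibs share one parent — one path of length 2: r = (1/2)^2 = 1/4).
r to a full sibling = 1/2 (full sibs share both parents — two paths of length 2: r = 2·(1/2)^2 = 1/2).
Summing one r·B term per recipient: 2·0.125·0.356 + 2·0.25·0.06 + 1·0.5·0.19 = 0.214.
0.214 < 0.35: the indirect benefit is less than the cost.

No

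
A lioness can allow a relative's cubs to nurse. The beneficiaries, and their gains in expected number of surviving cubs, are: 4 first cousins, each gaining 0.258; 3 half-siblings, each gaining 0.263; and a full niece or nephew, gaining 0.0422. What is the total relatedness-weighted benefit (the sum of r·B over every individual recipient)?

0.3368

r to a first cousin = 0.125 (first cousins share one grandparent pair — two paths of length 4: r = 2·(1/2)^4 = 1/8).
r to a half-sibling = 0.25 (half-sibs share one parent — one path of length 2: r = (1/2)^2 = 1/4).
r to a full niece or nephew = 1/4 (full aunt/uncle↔niece/nephew: two paths of length 3 through the shared grandparent pair: r = 2·(1/2)^3 = 1/4).
Summing one r·B term per recipient: 4·0.125·0.258 + 3·0.25·0.263 + 1·0.25·0.0422 = 0.3368.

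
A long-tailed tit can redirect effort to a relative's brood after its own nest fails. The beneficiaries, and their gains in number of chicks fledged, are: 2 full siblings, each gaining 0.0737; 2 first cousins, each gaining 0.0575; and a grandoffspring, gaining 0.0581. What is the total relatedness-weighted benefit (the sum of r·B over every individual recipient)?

0.1026

r to a full sibling = 0.5 (full sibs share both parents — two paths of length 2: r = 2·(1/2)^2 = 1/2).
r to a first cousin = 1/8 (first cousins share one grandparent pair — two paths of length 4: r = 2·(1/2)^4 = 1/8).
r to a grandoffspring = 1/4 (two parent–offspring links: r = (1/2)^2 = 1/4).
Summing one r·B term per recipient: 2·0.5·0.0737 + 2·0.125·0.0575 + 1·0.25·0.0581 = 0.1026.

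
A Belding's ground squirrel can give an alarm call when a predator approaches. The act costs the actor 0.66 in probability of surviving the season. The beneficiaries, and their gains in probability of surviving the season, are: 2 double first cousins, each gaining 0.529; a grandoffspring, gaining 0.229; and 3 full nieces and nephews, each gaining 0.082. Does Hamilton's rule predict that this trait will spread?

No

Hamilton's rule: the trait is favored when the sum of r·B over every recipient exceeds the actor's cost C.
r to a double first cousin = 0.25 (double first cousins share both grandparent pairs — four paths of length 4: r = 4·(1/2)^4 = 1/4).
r to a grandoffspring = 1/4 (two parent–offspring links: r = (1/2)^2 = 1/4).
r to a full niece or nephew = 1/4 (full aunt/uncle↔niece/nephew: two paths of length 3 through the shared grandparent pair: r = 2·(1/2)^3 = 1/4).
Summing one r·B term per recipient: 2·0.25·0.529 + 1·0.25·0.229 + 3·0.25·0.082 = 0.38325.
0.38325 < 0.66: the indirect benefit is less than the cost.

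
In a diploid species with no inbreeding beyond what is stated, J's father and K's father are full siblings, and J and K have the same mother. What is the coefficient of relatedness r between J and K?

0.375

Independent pedigree routes through distinct common ancestors add.
J and K are related in two ways: first cousins through their fathers (r = 1/8) and half-sibs through their shared mother (r = 1/4).
r = 1/8 + 1/4 = 0.375.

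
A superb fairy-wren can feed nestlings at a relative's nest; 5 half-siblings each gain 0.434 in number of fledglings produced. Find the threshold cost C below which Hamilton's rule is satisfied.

0.5425

r to a half-sibling = 1/4 (half-sibs share one parent — one path of length 2: r = (1/2)^2 = 1/4).
Hamilton's rule: n·r·B > C, so the trait is favored while C < n·r·B = 5·0.25·0.434 = 0.5425.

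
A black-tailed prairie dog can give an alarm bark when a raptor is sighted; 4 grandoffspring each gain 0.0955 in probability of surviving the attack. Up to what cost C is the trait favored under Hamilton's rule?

r to a grandoffspring = 1/4 (two parent–offspring links: r = (1/2)^2 = 1/4).
Hamilton's rule: n·r·B > C, so the trait is favored while C < n·r·B = 4·0.25·0.0955 = 0.0955.

0.0955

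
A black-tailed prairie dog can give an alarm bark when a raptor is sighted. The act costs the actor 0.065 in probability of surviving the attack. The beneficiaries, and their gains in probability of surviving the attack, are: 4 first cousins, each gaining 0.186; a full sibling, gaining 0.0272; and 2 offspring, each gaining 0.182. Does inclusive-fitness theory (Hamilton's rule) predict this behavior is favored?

Hamilton's rule: the trait is favored when the sum of r·B over every recipient exceeds the actor's cost C.
r to a first cousin = 0.125 (first cousins share one grandparent pair — two paths of length 4: r = 2·(1/2)^4 = 1/8).
r to a full sibling = 0.5 (full sibs share both parents — two paths of length 2: r = 2·(1/2)^2 = 1/2).
r to an offspring = 0.5 (one parent–offspring link: r = (1/2)^1 = 1/2).
Summing one r·B term per recipient: 4·0.125·0.186 + 1·0.5·0.0272 + 2·0.5·0.182 = 0.2886.
0.2886 > 0.065: the indirect benefit exceeds the cost.

Yes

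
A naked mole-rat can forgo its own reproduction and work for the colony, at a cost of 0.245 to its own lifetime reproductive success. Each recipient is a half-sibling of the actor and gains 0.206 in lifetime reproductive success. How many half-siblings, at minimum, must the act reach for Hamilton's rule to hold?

5

r to a half-sibling = 1/4 (half-sibs share one parent — one path of length 2: r = (1/2)^2 = 1/4).
Hamilton's rule: n·r·B > C  ⇒  n > C/(r·B) = 0.245/(0.25·0.206) = 4.757.
The smallest integer exceeding 4.757 is 5.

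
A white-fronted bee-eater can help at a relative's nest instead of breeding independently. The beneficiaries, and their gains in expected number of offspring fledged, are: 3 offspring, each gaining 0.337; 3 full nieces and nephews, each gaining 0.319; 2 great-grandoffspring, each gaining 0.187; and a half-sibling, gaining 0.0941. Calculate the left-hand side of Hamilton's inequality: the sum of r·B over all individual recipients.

0.815025

r to an offspring = 1/2 (one parent–offspring link: r = (1/2)^1 = 1/2).
r to a full niece or nephew = 0.25 (full aunt/uncle↔niece/nephew: two paths of length 3 through the shared grandparent pair: r = 2·(1/2)^3 = 1/4).
r to a great-grandoffspring = 1/8 (three parent–offspring links: r = (1/2)^3 = 1/8).
r to a half-sibling = 0.25 (half-sibs share one parent — one path of length 2: r = (1/2)^2 = 1/4).
Summing one r·B term per recipient: 3·0.5·0.337 + 3·0.25·0.319 + 2·0.125·0.187 + 1·0.25·0.0941 = 0.815025.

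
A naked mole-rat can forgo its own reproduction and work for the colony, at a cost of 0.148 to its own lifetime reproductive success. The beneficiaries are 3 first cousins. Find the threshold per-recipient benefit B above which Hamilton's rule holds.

0.3947

r to a first cousin = 0.125 (first cousins share one grandparent pair — two paths of length 4: r = 2·(1/2)^4 = 1/8).
Hamilton's rule with n recipients of equal r: n·r·B > C, so B > C/(n·r) = 0.148/(3·0.125) = 0.3947.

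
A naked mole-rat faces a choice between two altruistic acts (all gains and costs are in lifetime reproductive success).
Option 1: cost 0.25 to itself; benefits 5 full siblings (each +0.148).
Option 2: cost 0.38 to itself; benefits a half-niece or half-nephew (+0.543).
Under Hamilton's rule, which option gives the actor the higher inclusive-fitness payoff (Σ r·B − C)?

Option 1: r to a full sibling = 0.5.
Option 1: Σ r·B − C = (5·0.5·0.148) − 0.25 = 0.12.
Option 2: r to a half-niece or half-nephew = 0.125.
Option 2: Σ r·B − C = (1·0.125·0.543) − 0.38 = -0.312125.
Option 1 has the higher net inclusive-fitness payoff.

Option 1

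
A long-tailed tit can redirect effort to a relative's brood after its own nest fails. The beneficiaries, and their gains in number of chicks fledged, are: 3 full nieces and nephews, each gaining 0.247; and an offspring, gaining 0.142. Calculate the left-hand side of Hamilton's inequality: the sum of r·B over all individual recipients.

0.25625

r to a full niece or nephew = 1/4 (full aunt/uncle↔niece/nephew: two paths of length 3 through the shared grandparent pair: r = 2·(1/2)^3 = 1/4).
r to an offspring = 1/2 (one parent–offspring link: r = (1/2)^1 = 1/2).
Summing one r·B term per recipient: 3·0.25·0.247 + 1·0.5·0.142 = 0.25625.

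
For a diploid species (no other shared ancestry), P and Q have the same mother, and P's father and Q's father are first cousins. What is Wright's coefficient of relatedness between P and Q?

Independent pedigree routes through distinct common ancestors add.
P and Q are related in two ways: half-sibs through their shared mother (r = 1/4) and second cousins through their fathers (r = 1/32).
r = 1/4 + 1/32 = 0.28125.

0.28125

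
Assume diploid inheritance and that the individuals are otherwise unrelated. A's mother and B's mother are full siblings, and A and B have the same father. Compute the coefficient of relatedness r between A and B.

With two independent routes of shared ancestry, r is the sum of the two contributions.
A and B are related in two ways: first cousins through their mothers (r = 1/8) and half-sibs through their shared father (r = 1/4).
r = 1/8 + 1/4 = 3/8 = 0.375.

0.375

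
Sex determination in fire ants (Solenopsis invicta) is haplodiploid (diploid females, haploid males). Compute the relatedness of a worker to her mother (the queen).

0.5

One meiotic link between diploid queen and diploid daughter: r = 1/2.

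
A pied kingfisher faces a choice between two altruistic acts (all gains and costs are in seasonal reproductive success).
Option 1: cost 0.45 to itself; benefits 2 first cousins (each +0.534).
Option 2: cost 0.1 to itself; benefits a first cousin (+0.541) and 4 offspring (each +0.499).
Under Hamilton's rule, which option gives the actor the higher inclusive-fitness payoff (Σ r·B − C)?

Option 2

Option 1: r to a first cousin = 0.125.
Option 1: Σ r·B − C = (2·0.125·0.534) − 0.45 = -0.3165.
Option 2: r to a first cousin = 0.125.
Option 2: r to an offspring = 0.5.
Option 2: Σ r·B − C = (1·0.125·0.541 + 4·0.5·0.499) − 0.1 = 0.965625.
Option 2 has the higher net inclusive-fitness payoff.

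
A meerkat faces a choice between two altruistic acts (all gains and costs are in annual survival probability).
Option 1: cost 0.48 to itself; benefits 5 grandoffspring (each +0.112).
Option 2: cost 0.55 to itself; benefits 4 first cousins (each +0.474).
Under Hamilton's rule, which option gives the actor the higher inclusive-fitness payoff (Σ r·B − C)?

Option 2

Option 1: r to a grandoffspring = 0.25.
Option 1: Σ r·B − C = (5·0.25·0.112) − 0.48 = -0.34.
Option 2: r to a first cousin = 0.125.
Option 2: Σ r·B − C = (4·0.125·0.474) − 0.55 = -0.313.
Option 2 has the higher net inclusive-fitness payoff.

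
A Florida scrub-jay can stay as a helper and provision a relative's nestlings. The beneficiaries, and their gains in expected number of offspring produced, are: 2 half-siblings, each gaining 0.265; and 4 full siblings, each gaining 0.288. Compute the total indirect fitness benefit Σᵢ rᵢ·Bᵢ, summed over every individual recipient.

0.7085

r to a half-sibling = 0.25 (half-sibs share one parent — one path of length 2: r = (1/2)^2 = 1/4).
r to a full sibling = 1/2 (full sibs share both parents — two paths of length 2: r = 2·(1/2)^2 = 1/2).
Summing one r·B term per recipient: 2·0.25·0.265 + 4·0.5·0.288 = 0.7085.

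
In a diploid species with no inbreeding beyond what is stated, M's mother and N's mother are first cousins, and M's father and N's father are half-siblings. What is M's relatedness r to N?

0.09375

Wright's path rule: contributions from independent ancestry routes add.
M and N are related in two ways: second cousins through their mothers (r = 1/32) and half first cousins through their fathers (r = 1/16).
r = 1/32 + 1/16 = 0.09375.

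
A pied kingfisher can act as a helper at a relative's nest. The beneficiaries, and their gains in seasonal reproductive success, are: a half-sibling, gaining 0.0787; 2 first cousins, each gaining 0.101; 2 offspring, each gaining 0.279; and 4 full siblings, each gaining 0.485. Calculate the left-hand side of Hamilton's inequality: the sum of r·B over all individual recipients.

1.293925

r to a half-sibling = 0.25 (half-sibs share one parent — one path of length 2: r = (1/2)^2 = 1/4).
r to a first cousin = 0.125 (first cousins share one grandparent pair — two paths of length 4: r = 2·(1/2)^4 = 1/8).
r to an offspring = 0.5 (one parent–offspring link: r = (1/2)^1 = 1/2).
r to a full sibling = 0.5 (full sibs share both parents — two paths of length 2: r = 2·(1/2)^2 = 1/2).
Summing one r·B term per recipient: 1·0.25·0.0787 + 2·0.125·0.101 + 2·0.5·0.279 + 4·0.5·0.485 = 1.293925.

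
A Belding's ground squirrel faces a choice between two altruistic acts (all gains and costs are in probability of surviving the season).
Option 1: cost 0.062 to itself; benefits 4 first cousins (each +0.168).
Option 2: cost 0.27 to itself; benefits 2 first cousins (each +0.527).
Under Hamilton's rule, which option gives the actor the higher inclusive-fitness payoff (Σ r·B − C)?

Option 1

Option 1: r to a first cousin = 0.125.
Option 1: Σ r·B − C = (4·0.125·0.168) − 0.062 = 0.022.
Option 2: r to a first cousin = 0.125.
Option 2: Σ r·B − C = (2·0.125·0.527) − 0.27 = -0.13825.
Option 1 has the higher net inclusive-fitness payoff.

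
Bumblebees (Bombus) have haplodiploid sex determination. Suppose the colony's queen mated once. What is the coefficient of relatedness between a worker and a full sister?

0.75

Haplodiploid full sisters inherit their father's entire haploid genome identically (contributing 1/2) and on average half of their mother's contribution (1/2 · 1/2 = 1/4); r = 1/2 + 1/4 = 3/4.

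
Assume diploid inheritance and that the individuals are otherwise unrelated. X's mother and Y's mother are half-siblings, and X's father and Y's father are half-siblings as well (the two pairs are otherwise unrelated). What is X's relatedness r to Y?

Independent pedigree routes through distinct common ancestors add.
X and Y are related in two ways: half first cousins through their mothers (r = 1/16) and half first cousins through their fathers (r = 1/16).
r = 1/16 + 1/16 = 1/8 = 0.125.

0.125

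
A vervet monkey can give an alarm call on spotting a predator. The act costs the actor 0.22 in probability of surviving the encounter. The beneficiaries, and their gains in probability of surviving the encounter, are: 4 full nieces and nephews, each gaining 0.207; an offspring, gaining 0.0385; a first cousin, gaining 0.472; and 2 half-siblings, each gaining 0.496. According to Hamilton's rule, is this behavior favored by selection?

Hamilton's rule: the trait is favored when the sum of r·B over every recipient exceeds the actor's cost C.
r to a full niece or nephew = 1/4 (full aunt/uncle↔niece/nephew: two paths of length 3 through the shared grandparent pair: r = 2·(1/2)^3 = 1/4).
r to an offspring = 1/2 (one parent–offspring link: r = (1/2)^1 = 1/2).
r to a first cousin = 0.125 (first cousins share one grandparent pair — two paths of length 4: r = 2·(1/2)^4 = 1/8).
r to a half-sibling = 0.25 (half-sibs share one parent — one path of length 2: r = (1/2)^2 = 1/4).
Summing one r·B term per recipient: 4·0.25·0.207 + 1·0.5·0.0385 + 1·0.125·0.472 + 2·0.25·0.496 = 0.53325.
0.53325 > 0.22: the indirect benefit exceeds the cost.

Yes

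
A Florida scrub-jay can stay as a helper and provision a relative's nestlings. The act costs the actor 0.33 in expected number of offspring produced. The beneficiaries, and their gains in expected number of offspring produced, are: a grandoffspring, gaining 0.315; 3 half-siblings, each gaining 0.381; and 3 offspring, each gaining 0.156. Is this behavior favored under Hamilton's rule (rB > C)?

Yes

Hamilton's rule: the trait is favored when the sum of r·B over every recipient exceeds the actor's cost C.
r to a grandoffspring = 0.25 (two parent–offspring links: r = (1/2)^2 = 1/4).
r to a half-sibling = 1/4 (half-sibs share one parent — one path of length 2: r = (1/2)^2 = 1/4).
r to an offspring = 0.5 (one parent–offspring link: r = (1/2)^1 = 1/2).
Summing one r·B term per recipient: 1·0.25·0.315 + 3·0.25·0.381 + 3·0.5·0.156 = 0.5985.
0.5985 > 0.33: the indirect benefit exceeds the cost.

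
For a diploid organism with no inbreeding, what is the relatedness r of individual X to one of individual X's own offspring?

Each parent–offspring link contributes a factor of 1/2, and independent paths through distinct common ancestors add.
One parent–offspring link: r = (1/2)^1 = 1/2.

0.5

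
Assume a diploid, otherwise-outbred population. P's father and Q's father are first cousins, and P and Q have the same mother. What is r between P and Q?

Wright's path rule: contributions from independent ancestry routes add.
P and Q are related in two ways: second cousins through their fathers (r = 1/32) and half-sibs through their shared mother (r = 1/4).
r = 1/32 + 1/4 = 9/32 = 0.28125.

0.28125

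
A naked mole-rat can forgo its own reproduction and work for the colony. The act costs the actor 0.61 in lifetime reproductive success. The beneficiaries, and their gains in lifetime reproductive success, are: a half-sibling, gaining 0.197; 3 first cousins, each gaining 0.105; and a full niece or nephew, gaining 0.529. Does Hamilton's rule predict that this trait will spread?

Hamilton's rule: the trait is favored when the sum of r·B over every recipient exceeds the actor's cost C.
r to a half-sibling = 0.25 (half-sibs share one parent — one path of length 2: r = (1/2)^2 = 1/4).
r to a first cousin = 0.125 (first cousins share one grandparent pair — two paths of length 4: r = 2·(1/2)^4 = 1/8).
r to a full niece or nephew = 1/4 (full aunt/uncle↔niece/nephew: two paths of length 3 through the shared grandparent pair: r = 2·(1/2)^3 = 1/4).
Summing one r·B term per recipient: 1·0.25·0.197 + 3·0.125·0.105 + 1·0.25·0.529 = 0.220875.
0.220875 < 0.61: the indirect benefit is less than the cost.

No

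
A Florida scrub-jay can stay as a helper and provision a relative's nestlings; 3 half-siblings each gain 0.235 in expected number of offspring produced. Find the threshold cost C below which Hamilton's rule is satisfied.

0.17625

r to a half-sibling = 0.25 (half-sibs share one parent — one path of length 2: r = (1/2)^2 = 1/4).
Hamilton's rule: n·r·B > C, so the trait is favored while C < n·r·B = 3·0.25·0.235 = 0.17625.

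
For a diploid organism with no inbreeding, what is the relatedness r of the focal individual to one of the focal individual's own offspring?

Each parent–offspring link contributes a factor of 1/2, and independent paths through distinct common ancestors add.
One parent–offspring link: r = (1/2)^1 = 1/2.

0.5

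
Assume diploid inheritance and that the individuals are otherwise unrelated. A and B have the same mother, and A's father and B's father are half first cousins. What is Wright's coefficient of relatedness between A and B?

Independent pedigree routes through distinct common ancestors add.
A and B are related in two ways: half-sibs through their shared mother (r = 1/4) and half second cousins through their fathers (r = 1/64).
r = 1/4 + 1/64 = 17/64 = 0.265625.

0.265625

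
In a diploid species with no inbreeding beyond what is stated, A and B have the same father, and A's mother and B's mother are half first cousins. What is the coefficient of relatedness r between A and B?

Wright's path rule: contributions from independent ancestry routes add.
A and B are related in two ways: half-sibs through their shared father (r = 1/4) and half second cousins through their mothers (r = 1/64).
r = 1/4 + 1/64 = 17/64 = 0.265625.

0.265625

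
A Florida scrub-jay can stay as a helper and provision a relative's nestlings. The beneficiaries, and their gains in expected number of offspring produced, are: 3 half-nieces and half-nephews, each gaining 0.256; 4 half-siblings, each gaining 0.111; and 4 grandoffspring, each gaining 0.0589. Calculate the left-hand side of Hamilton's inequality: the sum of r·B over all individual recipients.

0.2659

r to a half-niece or half-nephew = 0.125 (half-aunt/uncle↔niece/nephew: one path of length 3: r = (1/2)^3 = 1/8).
r to a half-sibling = 1/4 (half-sibs share one parent — one path of length 2: r = (1/2)^2 = 1/4).
r to a grandoffspring = 0.25 (two parent–offspring links: r = (1/2)^2 = 1/4).
Summing one r·B term per recipient: 3·0.125·0.256 + 4·0.25·0.111 + 4·0.25·0.0589 = 0.2659.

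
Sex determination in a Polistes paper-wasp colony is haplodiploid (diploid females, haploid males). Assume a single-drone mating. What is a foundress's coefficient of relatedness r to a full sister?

0.75

Haplodiploid full sisters inherit their father's entire haploid genome identically (contributing 1/2) and on average half of their mother's contribution (1/2 · 1/2 = 1/4); r = 1/2 + 1/4 = 3/4.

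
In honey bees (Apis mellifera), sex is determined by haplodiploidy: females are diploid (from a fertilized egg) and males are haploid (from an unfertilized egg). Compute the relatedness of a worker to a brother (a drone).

Her haploid brother carries none of their father's genes and a random half of their mother's genome; that half matches the maternal half of her own genome with probability 1/2: r = 1/2 · 1/2 = 1/4.

0.25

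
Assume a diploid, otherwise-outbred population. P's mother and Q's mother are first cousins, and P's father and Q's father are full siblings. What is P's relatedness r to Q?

Wright's path rule: contributions from independent ancestry routes add.
P and Q are related in two ways: second cousins through their mothers (r = 1/32) and first cousins through their fathers (r = 1/8).
r = 1/32 + 1/8 = 0.15625.

0.15625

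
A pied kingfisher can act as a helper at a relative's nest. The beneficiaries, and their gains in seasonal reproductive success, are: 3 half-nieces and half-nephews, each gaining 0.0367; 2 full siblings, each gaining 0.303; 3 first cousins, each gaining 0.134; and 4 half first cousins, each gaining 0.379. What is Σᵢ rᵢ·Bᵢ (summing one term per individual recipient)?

r to a half-niece or half-nephew = 1/8 (half-aunt/uncle↔niece/nephew: one path of length 3: r = (1/2)^3 = 1/8).
r to a full sibling = 0.5 (full sibs share both parents — two paths of length 2: r = 2·(1/2)^2 = 1/2).
r to a first cousin = 1/8 (first cousins share one grandparent pair — two paths of length 4: r = 2·(1/2)^4 = 1/8).
r to a half first cousin = 1/16 (half first cousins share one grandparent — one path of length 4: r = (1/2)^4 = 1/16).
Summing one r·B term per recipient: 3·0.125·0.0367 + 2·0.5·0.303 + 3·0.125·0.134 + 4·0.0625·0.379 = 0.4617625.

0.4617625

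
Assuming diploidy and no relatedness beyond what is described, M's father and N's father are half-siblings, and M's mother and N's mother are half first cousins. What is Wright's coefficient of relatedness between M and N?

Relatedness sums over independent paths through distinct common ancestors.
M and N are related in two ways: half first cousins through their fathers (r = 1/16) and half second cousins through their mothers (r = 1/64).
r = 1/16 + 1/64 = 0.078125.

0.078125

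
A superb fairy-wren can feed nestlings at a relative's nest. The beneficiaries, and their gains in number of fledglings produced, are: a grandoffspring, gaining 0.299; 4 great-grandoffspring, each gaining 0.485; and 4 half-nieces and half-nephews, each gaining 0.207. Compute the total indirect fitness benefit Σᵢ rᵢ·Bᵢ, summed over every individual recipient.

0.42075

r to a grandoffspring = 0.25 (two parent–offspring links: r = (1/2)^2 = 1/4).
r to a great-grandoffspring = 0.125 (three parent–offspring links: r = (1/2)^3 = 1/8).
r to a half-niece or half-nephew = 0.125 (half-aunt/uncle↔niece/nephew: one path of length 3: r = (1/2)^3 = 1/8).
Summing one r·B term per recipient: 1·0.25·0.299 + 4·0.125·0.485 + 4·0.125·0.207 = 0.42075.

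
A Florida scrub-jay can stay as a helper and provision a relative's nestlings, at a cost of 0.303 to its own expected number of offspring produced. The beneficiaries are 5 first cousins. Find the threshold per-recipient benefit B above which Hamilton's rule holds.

r to a first cousin = 1/8 (first cousins share one grandparent pair — two paths of length 4: r = 2·(1/2)^4 = 1/8).
Hamilton's rule with n recipients of equal r: n·r·B > C, so B > C/(n·r) = 0.303/(5·0.125) = 0.4848.

0.4848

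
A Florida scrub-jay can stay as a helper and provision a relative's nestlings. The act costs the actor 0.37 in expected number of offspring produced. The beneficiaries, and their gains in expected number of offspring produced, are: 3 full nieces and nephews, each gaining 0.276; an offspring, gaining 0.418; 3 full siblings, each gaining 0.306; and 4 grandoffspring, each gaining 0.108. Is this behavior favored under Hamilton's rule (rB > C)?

Hamilton's rule: the trait is favored when the sum of r·B over every recipient exceeds the actor's cost C.
r to a full niece or nephew = 1/4 (full aunt/uncle↔niece/nephew: two paths of length 3 through the shared grandparent pair: r = 2·(1/2)^3 = 1/4).
r to an offspring = 0.5 (one parent–offspring link: r = (1/2)^1 = 1/2).
r to a full sibling = 1/2 (full sibs share both parents — two paths of length 2: r = 2·(1/2)^2 = 1/2).
r to a grandoffspring = 0.25 (two parent–offspring links: r = (1/2)^2 = 1/4).
Summing one r·B term per recipient: 3·0.25·0.276 + 1·0.5·0.418 + 3·0.5·0.306 + 4·0.25·0.108 = 0.983.
0.983 > 0.37: the indirect benefit exceeds the cost.

Yes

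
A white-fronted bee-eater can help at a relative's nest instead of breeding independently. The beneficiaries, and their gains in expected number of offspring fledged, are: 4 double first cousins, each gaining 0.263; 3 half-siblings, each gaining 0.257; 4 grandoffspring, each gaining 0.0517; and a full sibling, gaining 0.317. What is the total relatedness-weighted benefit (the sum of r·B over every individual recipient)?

r to a double first cousin = 0.25 (double first cousins share both grandparent pairs — four paths of length 4: r = 4·(1/2)^4 = 1/4).
r to a half-sibling = 1/4 (half-sibs share one parent — one path of length 2: r = (1/2)^2 = 1/4).
r to a grandoffspring = 1/4 (two parent–offspring links: r = (1/2)^2 = 1/4).
r to a full sibling = 1/2 (full sibs share both parents — two paths of length 2: r = 2·(1/2)^2 = 1/2).
Summing one r·B term per recipient: 4·0.25·0.263 + 3·0.25·0.257 + 4·0.25·0.0517 + 1·0.5·0.317 = 0.66595.

0.66595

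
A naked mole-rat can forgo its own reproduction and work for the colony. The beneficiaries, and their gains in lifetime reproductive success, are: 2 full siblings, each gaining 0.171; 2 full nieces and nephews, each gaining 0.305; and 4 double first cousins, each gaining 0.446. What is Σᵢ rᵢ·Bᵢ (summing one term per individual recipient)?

0.7695

r to a full sibling = 1/2 (full sibs share both parents — two paths of length 2: r = 2·(1/2)^2 = 1/2).
r to a full niece or nephew = 0.25 (full aunt/uncle↔niece/nephew: two paths of length 3 through the shared grandparent pair: r = 2·(1/2)^3 = 1/4).
r to a double first cousin = 1/4 (double first cousins share both grandparent pairs — four paths of length 4: r = 4·(1/2)^4 = 1/4).
Summing one r·B term per recipient: 2·0.5·0.171 + 2·0.25·0.305 + 4·0.25·0.446 = 0.7695.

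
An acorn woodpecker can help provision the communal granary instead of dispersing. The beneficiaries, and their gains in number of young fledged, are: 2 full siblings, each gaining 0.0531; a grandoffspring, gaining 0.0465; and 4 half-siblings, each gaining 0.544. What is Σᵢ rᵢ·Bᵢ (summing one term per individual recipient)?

0.608725

r to a full sibling = 0.5 (full sibs share both parents — two paths of length 2: r = 2·(1/2)^2 = 1/2).
r to a grandoffspring = 0.25 (two parent–offspring links: r = (1/2)^2 = 1/4).
r to a half-sibling = 1/4 (half-sibs share one parent — one path of length 2: r = (1/2)^2 = 1/4).
Summing one r·B term per recipient: 2·0.5·0.0531 + 1·0.25·0.0465 + 4·0.25·0.544 = 0.608725.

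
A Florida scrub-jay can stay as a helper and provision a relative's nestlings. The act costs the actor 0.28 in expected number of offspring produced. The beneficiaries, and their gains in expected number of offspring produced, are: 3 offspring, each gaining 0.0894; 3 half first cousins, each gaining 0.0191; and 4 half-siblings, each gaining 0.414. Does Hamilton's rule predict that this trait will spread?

Hamilton's rule: the trait is favored when the sum of r·B over every recipient exceeds the actor's cost C.
r to an offspring = 1/2 (one parent–offspring link: r = (1/2)^1 = 1/2).
r to a half first cousin = 0.0625 (half first cousins share one grandparent — one path of length 4: r = (1/2)^4 = 1/16).
r to a half-sibling = 0.25 (half-sibs share one parent — one path of length 2: r = (1/2)^2 = 1/4).
Summing one r·B term per recipient: 3·0.5·0.0894 + 3·0.0625·0.0191 + 4·0.25·0.414 = 0.55168125.
0.55168125 > 0.28: the indirect benefit exceeds the cost.

Yes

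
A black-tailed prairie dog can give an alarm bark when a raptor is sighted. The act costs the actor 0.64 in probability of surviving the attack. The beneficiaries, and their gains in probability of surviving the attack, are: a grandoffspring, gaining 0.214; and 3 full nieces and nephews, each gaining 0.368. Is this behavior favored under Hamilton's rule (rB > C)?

Hamilton's rule: the trait is favored when the sum of r·B over every recipient exceeds the actor's cost C.
r to a grandoffspring = 1/4 (two parent–offspring links: r = (1/2)^2 = 1/4).
r to a full niece or nephew = 0.25 (full aunt/uncle↔niece/nephew: two paths of length 3 through the shared grandparent pair: r = 2·(1/2)^3 = 1/4).
Summing one r·B term per recipient: 1·0.25·0.214 + 3·0.25·0.368 = 0.3295.
0.3295 < 0.64: the indirect benefit is less than the cost.

No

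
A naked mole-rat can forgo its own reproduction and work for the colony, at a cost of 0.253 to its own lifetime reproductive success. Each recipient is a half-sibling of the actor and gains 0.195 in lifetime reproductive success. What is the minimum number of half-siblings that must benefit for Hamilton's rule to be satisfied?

6

r to a half-sibling = 1/4 (half-sibs share one parent — one path of length 2: r = (1/2)^2 = 1/4).
Hamilton's rule: n·r·B > C  ⇒  n > C/(r·B) = 0.253/(0.25·0.195) = 5.19.
The smallest integer exceeding 5.19 is 6.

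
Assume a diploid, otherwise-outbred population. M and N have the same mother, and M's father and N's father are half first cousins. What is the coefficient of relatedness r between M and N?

0.265625

Relatedness sums over independent paths through distinct common ancestors.
M and N are related in two ways: half-sibs through their shared mother (r = 1/4) and half second cousins through their fathers (r = 1/64).
r = 1/4 + 1/64 = 0.265625.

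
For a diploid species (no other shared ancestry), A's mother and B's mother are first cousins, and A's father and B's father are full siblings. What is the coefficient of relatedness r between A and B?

0.15625

Wright's path rule: contributions from independent ancestry routes add.
A and B are related in two ways: second cousins through their mothers (r = 1/32) and first cousins through their fathers (r = 1/8).
r = 1/32 + 1/8 = 0.15625.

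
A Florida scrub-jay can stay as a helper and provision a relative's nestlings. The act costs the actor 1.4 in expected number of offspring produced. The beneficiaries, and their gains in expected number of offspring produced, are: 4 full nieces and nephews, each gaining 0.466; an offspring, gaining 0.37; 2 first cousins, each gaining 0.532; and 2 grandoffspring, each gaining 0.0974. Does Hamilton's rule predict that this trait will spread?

Hamilton's rule: the trait is favored when the sum of r·B over every recipient exceeds the actor's cost C.
r to a full niece or nephew = 0.25 (full aunt/uncle↔niece/nephew: two paths of length 3 through the shared grandparent pair: r = 2·(1/2)^3 = 1/4).
r to an offspring = 0.5 (one parent–offspring link: r = (1/2)^1 = 1/2).
r to a first cousin = 1/8 (first cousins share one grandparent pair — two paths of length 4: r = 2·(1/2)^4 = 1/8).
r to a grandoffspring = 1/4 (two parent–offspring links: r = (1/2)^2 = 1/4).
Summing one r·B term per recipient: 4·0.25·0.466 + 1·0.5·0.37 + 2·0.125·0.532 + 2·0.25·0.0974 = 0.8327.
0.8327 < 1.4: the indirect benefit is less than the cost.

No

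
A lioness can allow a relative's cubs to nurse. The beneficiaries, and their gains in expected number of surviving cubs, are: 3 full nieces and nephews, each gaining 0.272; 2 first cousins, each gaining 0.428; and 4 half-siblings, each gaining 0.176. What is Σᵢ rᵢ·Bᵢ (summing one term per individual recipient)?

r to a full niece or nephew = 1/4 (full aunt/uncle↔niece/nephew: two paths of length 3 through the shared grandparent pair: r = 2·(1/2)^3 = 1/4).
r to a first cousin = 1/8 (first cousins share one grandparent pair — two paths of length 4: r = 2·(1/2)^4 = 1/8).
r to a half-sibling = 0.25 (half-sibs share one parent — one path of length 2: r = (1/2)^2 = 1/4).
Summing one r·B term per recipient: 3·0.25·0.272 + 2·0.125·0.428 + 4·0.25·0.176 = 0.487.

0.487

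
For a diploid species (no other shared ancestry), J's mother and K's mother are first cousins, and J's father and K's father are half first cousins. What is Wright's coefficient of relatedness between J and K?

0.046875

Relatedness sums over independent paths through distinct common ancestors.
J and K are related in two ways: second cousins through their mothers (r = 1/32) and half second cousins through their fathers (r = 1/64).
r = 1/32 + 1/64 = 3/64 = 0.046875.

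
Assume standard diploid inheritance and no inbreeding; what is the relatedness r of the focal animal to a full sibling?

0.5

Full sibs share both parents — two paths of length 2: r = 2·(1/2)^2 = 1/2.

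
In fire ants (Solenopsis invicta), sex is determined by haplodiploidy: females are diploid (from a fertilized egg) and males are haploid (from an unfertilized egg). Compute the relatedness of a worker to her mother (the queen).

One meiotic link between diploid queen and diploid daughter: r = 1/2.

0.5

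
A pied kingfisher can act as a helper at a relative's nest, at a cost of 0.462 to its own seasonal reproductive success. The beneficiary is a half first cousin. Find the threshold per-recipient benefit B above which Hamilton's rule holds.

r to a half first cousin = 1/16 (half first cousins share one grandparent — one path of length 4: r = (1/2)^4 = 1/16).
Hamilton's rule with n recipients of equal r: n·r·B > C, so B > C/(n·r) = 0.462/(1·0.0625) = 7.392.

7.392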